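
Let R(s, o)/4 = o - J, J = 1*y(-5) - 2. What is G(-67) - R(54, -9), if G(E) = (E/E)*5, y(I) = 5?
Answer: 53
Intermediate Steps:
G(E) = 5 (G(E) = 1*5 = 5)
J = 3 (J = 1*5 - 2 = 5 - 2 = 3)
R(s, o) = -12 + 4*o (R(s, o) = 4*(o - 1*3) = 4*(o - 3) = 4*(-3 + o) = -12 + 4*o)
G(-67) - R(54, -9) = 5 - (-12 + 4*(-9)) = 5 - (-12 - 36) = 5 - 1*(-48) = 5 + 48 = 53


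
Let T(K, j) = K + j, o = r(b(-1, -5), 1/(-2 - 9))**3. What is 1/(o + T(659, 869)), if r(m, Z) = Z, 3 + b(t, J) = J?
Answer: 1331/2033767 ≈ 0.00065445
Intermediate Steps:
b(t, J) = -3 + J
o = -1/1331 (o = (1/(-2 - 9))**3 = (1/(-11))**3 = (-1/11)**3 = -1/1331 ≈ -0.00075131)
1/(o + T(659, 869)) = 1/(-1/1331 + (659 + 869)) = 1/(-1/1331 + 1528) = 1/(2033767/1331) = 1331/2033767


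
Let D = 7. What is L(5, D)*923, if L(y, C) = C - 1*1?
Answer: 5538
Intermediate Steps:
L(y, C) = -1 + C (L(y, C) = C - 1 = -1 + C)
L(5, D)*923 = (-1 + 7)*923 = 6*923 = 5538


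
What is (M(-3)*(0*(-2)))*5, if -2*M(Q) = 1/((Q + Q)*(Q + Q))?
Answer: 0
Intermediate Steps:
M(Q) = -1/(8*Q²) (M(Q) = -1/(2*(Q + Q)²) = -1/(4*Q²)/2 = -1/(8*Q²))
(M(-3)*(0*(-2)))*5 = ((-⅛/(-3)²)*(0*(-2)))*5 = (-⅛*⅑*0)*5 = -1/72*0*5 = 0*5 = 0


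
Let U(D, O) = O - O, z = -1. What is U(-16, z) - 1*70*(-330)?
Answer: 23100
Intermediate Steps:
U(D, O) = 0
U(-16, z) - 1*70*(-330) = 0 - 1*70*(-330) = 0 - 70*(-330) = 0 + 23100 = 23100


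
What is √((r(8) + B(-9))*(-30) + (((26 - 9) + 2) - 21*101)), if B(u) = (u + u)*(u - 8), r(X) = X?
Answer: I*√11522 ≈ 107.34*I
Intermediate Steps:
B(u) = 2*u*(-8 + u) (B(u) = (2*u)*(-8 + u) = 2*u*(-8 + u))
√((r(8) + B(-9))*(-30) + (((26 - 9) + 2) - 21*101)) = √((8 + 2*(-9)*(-8 - 9))*(-30) + (((26 - 9) + 2) - 21*101)) = √((8 + 2*(-9)*(-17))*(-30) + ((17 + 2) - 2121)) = √((8 + 306)*(-30) + (19 - 2121)) = √(314*(-30) - 2102) = √(-9420 - 2102) = √(-11522) = I*√11522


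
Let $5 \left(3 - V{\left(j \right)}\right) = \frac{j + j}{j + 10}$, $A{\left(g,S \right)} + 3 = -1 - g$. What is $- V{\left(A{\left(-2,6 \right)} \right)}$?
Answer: $- \frac{31}{10} \approx -3.1$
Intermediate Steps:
$A{\left(g,S \right)} = -4 - g$ ($A{\left(g,S \right)} = -3 - \left(1 + g\right) = -4 - g$)
$V{\left(j \right)} = 3 - \frac{2 j}{5 \left(10 + j\right)}$ ($V{\left(j \right)} = 3 - \frac{\left(j + j\right) \frac{1}{j + 10}}{5} = 3 - \frac{2 j \frac{1}{10 + j}}{5} = 3 - \frac{2 j}{5 \left(10 + j\right)}$)
$- V{\left(A{\left(-2,6 \right)} \right)} = - \frac{150 + 13 \left(-4 - -2\right)}{5 \left(10 - 2\right)} = - \frac{150 + 13 \left(-4 + 2\right)}{5 \left(10 + \left(-4 + 2\right)\right)} = - \frac{150 + 13 \left(-2\right)}{5 \left(10 - 2\right)} = - \frac{150 - 26}{5 \cdot 8} = - \frac{124}{5 \cdot 8} = \left(-1\right) \frac{31}{10} = - \frac{31}{10}$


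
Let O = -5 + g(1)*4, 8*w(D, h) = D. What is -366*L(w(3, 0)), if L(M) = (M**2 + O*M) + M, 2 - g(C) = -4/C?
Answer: -89487/32 ≈ -2796.5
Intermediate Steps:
g(C) = 2 + 4/C (g(C) = 2 - (-4)/C = 2 + 4/C)
w(D, h) = D/8
O = 19 (O = -5 + (2 + 4/1)*4 = -5 + (2 + 4*1)*4 = -5 + (2 + 4)*4 = -5 + 6*4 = -5 + 24 = 19)
L(M) = M**2 + 20*M (L(M) = (M**2 + 19*M) + M = M**2 + 20*M)
-366*L(w(3, 0)) = -366*(1/8)*3*(20 + (1/8)*3) = -549*(20 + 3/8)/4 = -549*163/(4*8) = -366*489/64 = -89487/32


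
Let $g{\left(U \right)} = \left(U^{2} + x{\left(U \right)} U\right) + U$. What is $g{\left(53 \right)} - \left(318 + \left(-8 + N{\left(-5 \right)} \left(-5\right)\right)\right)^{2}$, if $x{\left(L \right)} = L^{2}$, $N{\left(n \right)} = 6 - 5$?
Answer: $58714$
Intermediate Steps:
$N{\left(n \right)} = 1$
$g{\left(U \right)} = U + U^{2} + U^{3}$ ($g{\left(U \right)} = \left(U^{2} + U^{2} U\right) + U = \left(U^{2} + U^{3}\right) + U = U + U^{2} + U^{3}$)
$g{\left(53 \right)} - \left(318 + \left(-8 + N{\left(-5 \right)} \left(-5\right)\right)\right)^{2} = 53 \left(1 + 53 + 53^{2}\right) - \left(318 + \left(-8 + 1 \left(-5\right)\right)\right)^{2} = 53 \left(1 + 53 + 2809\right) - \left(318 - 13\right)^{2} = 53 \cdot 2863 - \left(318 - 13\right)^{2} = 151739 - 305^{2} = 151739 - 93025 = 58714$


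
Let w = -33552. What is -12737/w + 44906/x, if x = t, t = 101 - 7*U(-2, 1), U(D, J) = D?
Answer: 1508150867/3858480 ≈ 390.87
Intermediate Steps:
t = 115 (t = 101 - 7*(-2) = 101 + 14 = 115)
x = 115
-12737/w + 44906/x = -12737/(-33552) + 44906/115 = -12737*(-1/33552) + 44906*(1/115) = 12737/33552 + 44906/115 = 1508150867/3858480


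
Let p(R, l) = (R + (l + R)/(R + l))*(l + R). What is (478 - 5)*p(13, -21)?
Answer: -52976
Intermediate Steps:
p(R, l) = (1 + R)*(R + l) (p(R, l) = (R + (R + l)/(R + l))*(R + l) = (R + 1)*(R + l) = (1 + R)*(R + l))
(478 - 5)*p(13, -21) = (478 - 5)*(13 - 21 + 13² + 13*(-21)) = 473*(13 - 21 + 169 - 273) = 473*(-112) = -52976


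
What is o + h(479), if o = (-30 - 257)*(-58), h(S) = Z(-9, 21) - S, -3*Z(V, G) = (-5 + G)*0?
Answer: 16167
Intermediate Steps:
Z(V, G) = 0 (Z(V, G) = -(-5 + G)*0/3 = -⅓*0 = 0)
h(S) = -S (h(S) = 0 - S = -S)
o = 16646 (o = -287*(-58) = 16646)
o + h(479) = 16646 - 1*479 = 16646 - 479 = 16167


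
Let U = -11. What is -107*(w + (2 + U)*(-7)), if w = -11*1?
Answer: -5564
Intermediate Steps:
w = -11
-107*(w + (2 + U)*(-7)) = -107*(-11 + (2 - 11)*(-7)) = -107*(-11 - 9*(-7)) = -107*(-11 + 63) = -107*52 = -5564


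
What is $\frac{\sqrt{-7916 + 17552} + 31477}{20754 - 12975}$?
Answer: $\frac{31477}{7779} + \frac{2 \sqrt{2409}}{7779} \approx 4.059$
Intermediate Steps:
$\frac{\sqrt{-7916 + 17552} + 31477}{20754 - 12975} = \frac{\sqrt{9636} + 31477}{7779} = \left(2 \sqrt{2409} + 31477\right) \frac{1}{7779} = \left(31477 + 2 \sqrt{2409}\right) \frac{1}{7779} = \frac{31477}{7779} + \frac{2 \sqrt{2409}}{7779}$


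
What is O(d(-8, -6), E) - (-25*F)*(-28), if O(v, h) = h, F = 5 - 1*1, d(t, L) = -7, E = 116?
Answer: -2684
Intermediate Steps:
F = 4 (F = 5 - 1 = 4)
O(d(-8, -6), E) - (-25*F)*(-28) = 116 - (-25*4)*(-28) = 116 - (-100)*(-28) = 116 - 1*2800 = 116 - 2800 = -2684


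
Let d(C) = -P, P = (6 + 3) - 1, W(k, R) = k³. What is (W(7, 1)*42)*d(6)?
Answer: -115248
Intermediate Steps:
P = 8 (P = 9 - 1 = 8)
d(C) = -8 (d(C) = -1*8 = -8)
(W(7, 1)*42)*d(6) = (7³*42)*(-8) = (343*42)*(-8) = 14406*(-8) = -115248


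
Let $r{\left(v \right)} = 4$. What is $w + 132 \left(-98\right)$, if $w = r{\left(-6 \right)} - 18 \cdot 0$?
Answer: $-12932$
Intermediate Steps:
$w = 4$ ($w = 4 - 18 \cdot 0 = 4 - 0 = 4 + 0 = 4$)
$w + 132 \left(-98\right) = 4 + 132 \left(-98\right) = 4 - 12936 = -12932$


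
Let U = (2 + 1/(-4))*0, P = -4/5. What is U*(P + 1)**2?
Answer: 0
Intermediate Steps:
P = -4/5 (P = -4*1/5 = -4/5 ≈ -0.80000)
U = 0 (U = (2 + 1*(-1/4))*0 = (2 - 1/4)*0 = (7/4)*0 = 0)
U*(P + 1)**2 = 0*(-4/5 + 1)**2 = 0*(1/5)**2 = 0*(1/25) = 0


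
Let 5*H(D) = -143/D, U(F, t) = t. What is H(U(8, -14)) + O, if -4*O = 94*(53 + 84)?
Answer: -112611/35 ≈ -3217.5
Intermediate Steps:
H(D) = -143/(5*D) (H(D) = (-143/D)/5 = -143/(5*D))
O = -6439/2 (O = -47*(53 + 84)/2 = -47*137/2 = -¼*12878 = -6439/2 ≈ -3219.5)
H(U(8, -14)) + O = -143/5/(-14) - 6439/2 = -143/5*(-1/14) - 6439/2 = 143/70 - 6439/2 = -112611/35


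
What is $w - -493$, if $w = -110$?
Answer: $383$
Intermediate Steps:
$w - -493 = -110 - -493 = -110 + 493 = 383$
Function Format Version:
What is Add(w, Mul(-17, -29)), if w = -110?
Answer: 383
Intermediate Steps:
Add(w, Mul(-17, -29)) = Add(-110, Mul(-17, -29)) = Add(-110, 493) = 383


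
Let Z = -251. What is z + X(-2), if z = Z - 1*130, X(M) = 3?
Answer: -378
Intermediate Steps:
z = -381 (z = -251 - 1*130 = -251 - 130 = -381)
z + X(-2) = -381 + 3 = -378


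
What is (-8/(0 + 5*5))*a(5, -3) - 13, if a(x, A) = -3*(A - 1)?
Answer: -421/25 ≈ -16.840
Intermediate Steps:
a(x, A) = 3 - 3*A (a(x, A) = -3*(-1 + A) = 3 - 3*A)
(-8/(0 + 5*5))*a(5, -3) - 13 = (-8/(0 + 5*5))*(3 - 3*(-3)) - 13 = (-8/(0 + 25))*(3 + 9) - 13 = -8/25*12 - 13 = -96/25 - 13 = -421/25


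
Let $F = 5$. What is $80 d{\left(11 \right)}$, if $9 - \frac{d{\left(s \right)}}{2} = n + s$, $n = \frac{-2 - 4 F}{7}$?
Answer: $\frac{1280}{7} \approx 182.86$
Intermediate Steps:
$n = - \frac{22}{7}$ ($n = \frac{-2 - 20}{7} = \left(-2 - 20\right) \frac{1}{7} = \left(-22\right) \frac{1}{7} = - \frac{22}{7} \approx -3.1429$)
$d{\left(s \right)} = \frac{170}{7} - 2 s$ ($d{\left(s \right)} = 18 - 2 \left(- \frac{22}{7} + s\right) = 18 - \left(- \frac{44}{7} + 2 s\right) = \frac{170}{7} - 2 s$)
$80 d{\left(11 \right)} = 80 \left(\frac{170}{7} - 22\right) = 80 \cdot \frac{16}{7} = \frac{1280}{7}$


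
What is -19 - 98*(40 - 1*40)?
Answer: -19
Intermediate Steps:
-19 - 98*(40 - 1*40) = -19 - 98*(40 - 40) = -19 - 98*0 = -19 + 0 = -19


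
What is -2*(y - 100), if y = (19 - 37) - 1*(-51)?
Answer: 134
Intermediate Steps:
y = 33 (y = -18 + 51 = 33)
-2*(y - 100) = -2*(33 - 100) = -2*(-67) = 134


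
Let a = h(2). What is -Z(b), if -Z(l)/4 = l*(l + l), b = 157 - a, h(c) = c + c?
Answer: 187272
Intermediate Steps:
h(c) = 2*c
a = 4 (a = 2*2 = 4)
b = 153 (b = 157 - 1*4 = 157 - 4 = 153)
Z(l) = -8*l**2 (Z(l) = -4*l*(l + l) = -4*l*2*l = -8*l**2)
-Z(b) = -(-8)*153**2 = -(-8)*23409 = -1*(-187272) = 187272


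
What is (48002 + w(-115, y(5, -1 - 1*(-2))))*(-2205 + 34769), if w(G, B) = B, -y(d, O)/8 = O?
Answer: 1562876616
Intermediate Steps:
y(d, O) = -8*O
(48002 + w(-115, y(5, -1 - 1*(-2))))*(-2205 + 34769) = (48002 - 8*(-1 - 1*(-2)))*(-2205 + 34769) = (48002 - 8*(-1 + 2))*32564 = (48002 - 8*1)*32564 = (48002 - 8)*32564 = 47994*32564 = 1562876616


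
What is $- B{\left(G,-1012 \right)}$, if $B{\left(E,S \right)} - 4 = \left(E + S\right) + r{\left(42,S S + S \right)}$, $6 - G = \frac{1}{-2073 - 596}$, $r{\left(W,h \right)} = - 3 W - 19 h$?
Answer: $\frac{51887057483}{2669} \approx 1.9441 \cdot 10^{7}$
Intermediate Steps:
$r{\left(W,h \right)} = - 19 h - 3 W$
$G = \frac{16015}{2669}$ ($G = 6 - \frac{1}{-2073 - 596} = 6 - \frac{1}{-2669} = 6 - - \frac{1}{2669} = 6 + \frac{1}{2669} = \frac{16015}{2669} \approx 6.0004$)
$B{\left(E,S \right)} = -122 + E - 19 S^{2} - 18 S$ ($B{\left(E,S \right)} = 4 - \left(126 - E - S + 19 \left(S S + S\right)\right) = 4 - \left(126 - E - S + 19 \left(S^{2} + S\right)\right) = 4 - \left(126 - E - S + 19 \left(S + S^{2}\right)\right) = 4 - \left(126 - E + 18 S + 19 S^{2}\right) = -122 + E - 19 S^{2} - 18 S$)
$- B{\left(G,-1012 \right)} = - (-122 + \frac{16015}{2669} - 1012 - - 19228 \left(1 - 1012\right)) = - (-122 + \frac{16015}{2669} - 1012 - \left(-19228\right) \left(-1011\right)) = - (-122 + \frac{16015}{2669} - 1012 - 19439508) = \left(-1\right) \left(- \frac{51887057483}{2669}\right) = \frac{51887057483}{2669}$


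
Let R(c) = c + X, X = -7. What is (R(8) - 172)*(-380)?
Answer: 64980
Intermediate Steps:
R(c) = -7 + c (R(c) = c - 7 = -7 + c)
(R(8) - 172)*(-380) = ((-7 + 8) - 172)*(-380) = (1 - 172)*(-380) = -171*(-380) = 64980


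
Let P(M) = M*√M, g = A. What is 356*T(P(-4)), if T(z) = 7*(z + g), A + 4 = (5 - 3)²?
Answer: -19936*I ≈ -19936.0*I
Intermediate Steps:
A = 0 (A = -4 + (5 - 3)² = -4 + 2² = -4 + 4 = 0)
g = 0
P(M) = M^(3/2)
T(z) = 7*z (T(z) = 7*(z + 0) = 7*z)
356*T(P(-4)) = 356*(7*(-4)^(3/2)) = 356*(7*(-8*I)) = 356*(-56*I) = -19936*I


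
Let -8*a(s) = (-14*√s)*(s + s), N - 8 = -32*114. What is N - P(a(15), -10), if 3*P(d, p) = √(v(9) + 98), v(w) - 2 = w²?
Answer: -3640 - √181/3 ≈ -3644.5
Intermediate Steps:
v(w) = 2 + w²
N = -3640 (N = 8 - 32*114 = 8 - 3648 = -3640)
a(s) = 7*s^(3/2)/2 (a(s) = -(-14*√s)*(s + s)/8 = -(-14*√s)*2*s/8 = -(-7)*s^(3/2)/2 = 7*s^(3/2)/2)
P(d, p) = √181/3 (P(d, p) = √((2 + 9²) + 98)/3 = √((2 + 81) + 98)/3 = √(83 + 98)/3 = √181/3)
N - P(a(15), -10) = -3640 - √181/3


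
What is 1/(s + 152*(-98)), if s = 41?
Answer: -1/14855 ≈ -6.7317e-5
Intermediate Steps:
1/(s + 152*(-98)) = 1/(41 + 152*(-98)) = 1/(41 - 14896) = 1/(-14855) = -1/14855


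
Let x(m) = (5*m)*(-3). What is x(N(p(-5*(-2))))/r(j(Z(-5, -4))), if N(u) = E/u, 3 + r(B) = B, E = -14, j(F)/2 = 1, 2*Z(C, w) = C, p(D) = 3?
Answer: -70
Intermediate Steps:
Z(C, w) = C/2
j(F) = 2 (j(F) = 2*1 = 2)
r(B) = -3 + B
N(u) = -14/u
x(m) = -15*m
x(N(p(-5*(-2))))/r(j(Z(-5, -4))) = (-(-210)/3)/(-3 + 2) = -(-210)/3/(-1) = -15*(-14/3)*(-1) = 70*(-1) = -70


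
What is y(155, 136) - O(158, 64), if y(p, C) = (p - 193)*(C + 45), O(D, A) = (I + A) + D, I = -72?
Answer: -7028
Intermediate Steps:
O(D, A) = -72 + A + D (O(D, A) = (-72 + A) + D = -72 + A + D)
y(p, C) = (-193 + p)*(45 + C)
y(155, 136) - O(158, 64) = (-8685 - 193*136 + 45*155 + 136*155) - (-72 + 64 + 158) = (-8685 - 26248 + 6975 + 21080) - 1*150 = -6878 - 150 = -7028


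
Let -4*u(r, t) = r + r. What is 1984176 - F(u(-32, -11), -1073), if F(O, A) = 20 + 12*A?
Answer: 1997032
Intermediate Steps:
u(r, t) = -r/2 (u(r, t) = -(r + r)/4 = -r/2)
1984176 - F(u(-32, -11), -1073) = 1984176 - (20 + 12*(-1073)) = 1984176 - (20 - 12876) = 1984176 - 1*(-12856) = 1984176 + 12856 = 1997032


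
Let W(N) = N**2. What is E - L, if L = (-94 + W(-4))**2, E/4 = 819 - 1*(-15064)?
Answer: 57448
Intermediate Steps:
E = 63532 (E = 4*(819 - 1*(-15064)) = 4*(819 + 15064) = 4*15883 = 63532)
L = 6084 (L = (-94 + (-4)**2)**2 = (-94 + 16)**2 = (-78)**2 = 6084)
E - L = 63532 - 1*6084 = 63532 - 6084 = 57448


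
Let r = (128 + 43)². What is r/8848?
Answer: 29241/8848 ≈ 3.3048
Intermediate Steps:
r = 29241 (r = 171² = 29241)
r/8848 = 29241/8848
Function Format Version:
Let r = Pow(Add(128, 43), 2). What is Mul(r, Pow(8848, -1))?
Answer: Rational(29241, 8848) ≈ 3.3048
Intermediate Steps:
r = 29241 (r = Pow(171, 2) = 29241)
Mul(r, Pow(8848, -1)) = Mul(29241, Pow(8848, -1)) = Mul(29241, Rational(1, 8848)) = Rational(29241, 8848)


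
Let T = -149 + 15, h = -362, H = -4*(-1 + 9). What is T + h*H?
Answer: 11450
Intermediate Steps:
H = -32 (H = -4*8 = -32)
T = -134
T + h*H = -134 - 362*(-32) = -134 + 11584 = 11450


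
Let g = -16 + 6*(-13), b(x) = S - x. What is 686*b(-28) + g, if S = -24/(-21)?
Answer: 19898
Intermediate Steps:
S = 8/7 (S = -24*(-1/21) = 8/7 ≈ 1.1429)
b(x) = 8/7 - x
g = -94 (g = -16 - 78 = -94)
686*b(-28) + g = 686*(8/7 - 1*(-28)) - 94 = 686*(8/7 + 28) - 94 = 686*(204/7) - 94 = 19992 - 94 = 19898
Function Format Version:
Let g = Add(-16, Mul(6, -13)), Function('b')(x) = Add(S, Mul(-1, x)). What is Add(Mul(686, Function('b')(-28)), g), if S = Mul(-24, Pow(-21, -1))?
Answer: 19898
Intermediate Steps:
S = Rational(8, 7) (S = Mul(-24, Rational(-1, 21)) = Rational(8, 7) ≈ 1.1429)
Function('b')(x) = Add(Rational(8, 7), Mul(-1, x))
g = -94 (g = Add(-16, -78) = -94)
Add(Mul(686, Function('b')(-28)), g) = Add(Mul(686, Add(Rational(8, 7), Mul(-1, -28))), -94) = Add(Mul(686, Add(Rational(8, 7), 28)), -94) = Add(Mul(686, Rational(204, 7)), -94) = Add(19992, -94) = 19898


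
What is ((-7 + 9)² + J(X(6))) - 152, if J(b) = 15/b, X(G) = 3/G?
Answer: -118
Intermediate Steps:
((-7 + 9)² + J(X(6))) - 152 = ((-7 + 9)² + 15/((3/6))) - 152 = (2² + 15/((3*(⅙)))) - 152 = (4 + 15/(½)) - 152 = (4 + 15*2) - 152 = (4 + 30) - 152 = 34 - 152 = -118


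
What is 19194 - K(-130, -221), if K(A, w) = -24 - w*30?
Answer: 12588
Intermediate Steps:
K(A, w) = -24 - 30*w
19194 - K(-130, -221) = 19194 - (-24 - 30*(-221)) = 19194 - (-24 + 6630) = 19194 - 1*6606 = 19194 - 6606 = 12588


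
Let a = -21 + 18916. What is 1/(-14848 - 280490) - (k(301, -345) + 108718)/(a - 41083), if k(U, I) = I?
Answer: 1778146827/364053308 ≈ 4.8843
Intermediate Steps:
a = 18895
1/(-14848 - 280490) - (k(301, -345) + 108718)/(a - 41083) = 1/(-14848 - 280490) - (-345 + 108718)/(18895 - 41083) = 1/(-295338) - 108373/(-22188) = -1/295338 - 108373*(-1)/22188 = -1/295338 - 1*(-108373/22188) = -1/295338 + 108373/22188 = 1778146827/364053308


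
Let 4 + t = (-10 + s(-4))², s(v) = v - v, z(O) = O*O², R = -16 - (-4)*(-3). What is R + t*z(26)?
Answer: 1687268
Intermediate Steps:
R = -28 (R = -16 - 4*3 = -16 - 12 = -28)
z(O) = O³
s(v) = 0
t = 96 (t = -4 + (-10 + 0)² = -4 + (-10)² = -4 + 100 = 96)
R + t*z(26) = -28 + 96*26³ = -28 + 96*17576 = -28 + 1687296 = 1687268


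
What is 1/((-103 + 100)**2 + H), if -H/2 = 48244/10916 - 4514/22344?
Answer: 15244194/8611607 ≈ 1.7702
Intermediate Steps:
H = -128586139/15244194 (H = -2*(48244/10916 - 4514/22344) = -2*(48244*(1/10916) - 4514*1/22344) = -2*(12061/2729 - 2257/11172) = -2*128586139/30488388 = -128586139/15244194 ≈ -8.4351)
1/((-103 + 100)**2 + H) = 1/((-103 + 100)**2 - 128586139/15244194) = 1/((-3)**2 - 128586139/15244194) = 1/(9 - 128586139/15244194) = 1/(8611607/15244194) = 15244194/8611607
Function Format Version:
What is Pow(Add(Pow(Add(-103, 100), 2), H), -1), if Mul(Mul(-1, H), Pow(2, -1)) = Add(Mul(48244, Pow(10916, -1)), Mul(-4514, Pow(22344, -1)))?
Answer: Rational(15244194, 8611607) ≈ 1.7702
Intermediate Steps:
H = Rational(-128586139, 15244194) (H = Mul(-2, Add(Mul(48244, Pow(10916, -1)), Mul(-4514, Pow(22344, -1)))) = Mul(-2, Add(Mul(48244, Rational(1, 10916)), Mul(-4514, Rational(1, 22344)))) = Mul(-2, Add(Rational(12061, 2729), Rational(-2257, 11172))) = Mul(-2, Rational(128586139, 30488388)) = Rational(-128586139, 15244194) ≈ -8.4351)
Pow(Add(Pow(Add(-103, 100), 2), H), -1) = Pow(Add(Pow(Add(-103, 100), 2), Rational(-128586139, 15244194)), -1) = Pow(Add(Pow(-3, 2), Rational(-128586139, 15244194)), -1) = Pow(Add(9, Rational(-128586139, 15244194)), -1) = Pow(Rational(8611607, 15244194), -1) = Rational(15244194, 8611607)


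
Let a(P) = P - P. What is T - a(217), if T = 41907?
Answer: 41907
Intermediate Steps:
a(P) = 0
T - a(217) = 41907 - 1*0 = 41907 + 0 = 41907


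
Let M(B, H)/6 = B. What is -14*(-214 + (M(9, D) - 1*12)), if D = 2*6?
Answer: 2408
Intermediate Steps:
D = 12
M(B, H) = 6*B
-14*(-214 + (M(9, D) - 1*12)) = -14*(-214 + (6*9 - 1*12)) = -14*(-214 + (54 - 12)) = -14*(-214 + 42) = -14*(-172) = 2408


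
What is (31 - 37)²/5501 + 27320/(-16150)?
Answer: -14970592/8884115 ≈ -1.6851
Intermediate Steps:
(31 - 37)²/5501 + 27320/(-16150) = (-6)²*(1/5501) + 27320*(-1/16150) = 36*(1/5501) - 2732/1615 = 36/5501 - 2732/1615 = -14970592/8884115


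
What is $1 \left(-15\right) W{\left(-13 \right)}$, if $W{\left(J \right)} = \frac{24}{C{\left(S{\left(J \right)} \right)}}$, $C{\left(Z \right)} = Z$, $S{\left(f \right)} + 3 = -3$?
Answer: $60$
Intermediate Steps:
$S{\left(f \right)} = -6$ ($S{\left(f \right)} = -3 - 3 = -6$)
$W{\left(J \right)} = -4$ ($W{\left(J \right)} = \frac{24}{-6} = 24 \left(- \frac{1}{6}\right) = -4$)
$1 \left(-15\right) W{\left(-13 \right)} = 1 \left(-15\right) \left(-4\right) = \left(-15\right) \left(-4\right) = 60$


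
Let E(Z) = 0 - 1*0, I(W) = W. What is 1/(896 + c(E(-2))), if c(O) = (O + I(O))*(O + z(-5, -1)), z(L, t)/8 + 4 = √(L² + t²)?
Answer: 1/896 ≈ 0.0011161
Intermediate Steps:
z(L, t) = -32 + 8*√(L² + t²)
E(Z) = 0 (E(Z) = 0 + 0 = 0)
c(O) = 2*O*(-32 + O + 8*√26) (c(O) = (O + O)*(O + (-32 + 8*√((-5)² + (-1)²))) = (2*O)*(O + (-32 + 8*√(25 + 1))) = (2*O)*(O + (-32 + 8*√26)) = (2*O)*(-32 + O + 8*√26) = 2*O*(-32 + O + 8*√26))
1/(896 + c(E(-2))) = 1/(896 + 2*0*(-32 + 0 + 8*√26)) = 1/(896 + 2*0*(-32 + 8*√26)) = 1/(896 + 0) = 1/896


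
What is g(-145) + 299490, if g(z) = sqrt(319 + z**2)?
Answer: 299490 + 4*sqrt(1334) ≈ 2.9964e+5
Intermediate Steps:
g(-145) + 299490 = sqrt(319 + (-145)**2) + 299490 = sqrt(319 + 21025) + 299490 = sqrt(21344) + 299490 = 4*sqrt(1334) + 299490 = 299490 + 4*sqrt(1334)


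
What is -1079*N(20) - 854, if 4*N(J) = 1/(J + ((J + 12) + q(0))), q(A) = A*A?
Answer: -13747/16 ≈ -859.19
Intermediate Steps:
q(A) = A²
N(J) = 1/(4*(12 + 2*J)) (N(J) = 1/(4*(J + ((J + 12) + 0²))) = 1/(4*(J + ((12 + J) + 0))) = 1/(4*(J + (12 + J))) = 1/(4*(12 + 2*J)))
-1079*N(20) - 854 = -1079/(8*(6 + 20)) - 854 = -1079/(8*26) - 854 = -1079*1/208 - 854 = -83/16 - 854 = -13747/16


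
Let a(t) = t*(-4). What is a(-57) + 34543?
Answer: 34771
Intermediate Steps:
a(t) = -4*t
a(-57) + 34543 = -4*(-57) + 34543 = 228 + 34543 = 34771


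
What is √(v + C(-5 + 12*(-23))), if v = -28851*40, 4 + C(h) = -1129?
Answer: I*√1155173 ≈ 1074.8*I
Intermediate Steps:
C(h) = -1133 (C(h) = -4 - 1129 = -1133)
v = -1154040
√(v + C(-5 + 12*(-23))) = √(-1154040 - 1133) = √(-1155173) = I*√1155173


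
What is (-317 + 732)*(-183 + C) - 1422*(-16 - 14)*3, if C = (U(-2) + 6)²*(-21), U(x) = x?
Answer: -87405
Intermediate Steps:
C = -336 (C = (-2 + 6)²*(-21) = 4²*(-21) = 16*(-21) = -336)
(-317 + 732)*(-183 + C) - 1422*(-16 - 14)*3 = (-317 + 732)*(-183 - 336) - 1422*(-16 - 14)*3 = 415*(-519) - (-42660)*3 = -215385 - 1422*(-90) = -215385 + 127980 = -87405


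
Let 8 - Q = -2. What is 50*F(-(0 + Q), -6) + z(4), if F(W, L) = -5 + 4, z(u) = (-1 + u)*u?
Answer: -38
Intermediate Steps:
Q = 10 (Q = 8 - 1*(-2) = 8 + 2 = 10)
z(u) = u*(-1 + u)
F(W, L) = -1
50*F(-(0 + Q), -6) + z(4) = 50*(-1) + 4*(-1 + 4) = -50 + 4*3 = -50 + 12 = -38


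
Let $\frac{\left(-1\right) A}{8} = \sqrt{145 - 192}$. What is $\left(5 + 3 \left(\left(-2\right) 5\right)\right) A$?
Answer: $200 i \sqrt{47} \approx 1371.1 i$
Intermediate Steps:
$A = - 8 i \sqrt{47}$ ($A = - 8 \sqrt{145 - 192} = - 8 \sqrt{-47} = - 8 i \sqrt{47} \approx - 54.845 i$)
$\left(5 + 3 \left(\left(-2\right) 5\right)\right) A = \left(5 + 3 \left(\left(-2\right) 5\right)\right) \left(- 8 i \sqrt{47}\right) = \left(5 + 3 \left(-10\right)\right) \left(- 8 i \sqrt{47}\right) = \left(5 - 30\right) \left(- 8 i \sqrt{47}\right) = - 25 \left(- 8 i \sqrt{47}\right) = 200 i \sqrt{47}$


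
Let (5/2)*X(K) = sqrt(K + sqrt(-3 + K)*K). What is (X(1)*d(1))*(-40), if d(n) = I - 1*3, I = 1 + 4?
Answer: -32*sqrt(1 + I*sqrt(2)) ≈ -37.401 - 19.36*I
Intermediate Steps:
I = 5
X(K) = 2*sqrt(K + K*sqrt(-3 + K))/5 (X(K) = 2*sqrt(K + sqrt(-3 + K)*K)/5 = 2*sqrt(K + K*sqrt(-3 + K))/5)
d(n) = 2 (d(n) = 5 - 1*3 = 5 - 3 = 2)
(X(1)*d(1))*(-40) = ((2*sqrt(1*(1 + sqrt(-3 + 1)))/5)*2)*(-40) = ((2*sqrt(1*(1 + sqrt(-2)))/5)*2)*(-40) = ((2*sqrt(1*(1 + I*sqrt(2)))/5)*2)*(-40) = ((2*sqrt(1 + I*sqrt(2))/5)*2)*(-40) = (4*sqrt(1 + I*sqrt(2))/5)*(-40) = -32*sqrt(1 + I*sqrt(2))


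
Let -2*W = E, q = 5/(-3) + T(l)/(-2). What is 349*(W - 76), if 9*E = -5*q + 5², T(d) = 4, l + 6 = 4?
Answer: -738833/27 ≈ -27364.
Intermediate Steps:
l = -2 (l = -6 + 4 = -2)
q = -11/3 (q = 5/(-3) + 4/(-2) = 5*(-⅓) + 4*(-½) = -5/3 - 2 = -11/3 ≈ -3.6667)
E = 130/27 (E = (-5*(-11/3) + 5²)/9 = (55/3 + 25)/9 = (⅑)*(130/3) = 130/27 ≈ 4.8148)
W = -65/27 (W = -½*130/27 = -65/27 ≈ -2.4074)
349*(W - 76) = 349*(-65/27 - 76) = 349*(-2117/27) = -738833/27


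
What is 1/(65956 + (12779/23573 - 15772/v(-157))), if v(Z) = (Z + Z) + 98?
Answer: 1272942/84051800957 ≈ 1.5145e-5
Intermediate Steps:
v(Z) = 98 + 2*Z (v(Z) = 2*Z + 98 = 98 + 2*Z)
1/(65956 + (12779/23573 - 15772/v(-157))) = 1/(65956 + (12779/23573 - 15772/(98 + 2*(-157)))) = 1/(65956 + (12779*(1/23573) - 15772/(98 - 314))) = 1/(65956 + (12779/23573 - 15772/(-216))) = 1/(65956 + (12779/23573 - 15772*(-1/216))) = 1/(65956 + (12779/23573 + 3943/54)) = 1/(65956 + 93638405/1272942) = 1/(84051800957/1272942) = 1272942/84051800957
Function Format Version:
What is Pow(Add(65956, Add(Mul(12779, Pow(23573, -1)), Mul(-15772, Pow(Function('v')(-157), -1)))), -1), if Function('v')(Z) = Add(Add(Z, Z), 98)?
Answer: Rational(1272942, 84051800957) ≈ 1.5145e-5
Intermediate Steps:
Function('v')(Z) = Add(98, Mul(2, Z)) (Function('v')(Z) = Add(Mul(2, Z), 98) = Add(98, Mul(2, Z)))
Pow(Add(65956, Add(Mul(12779, Pow(23573, -1)), Mul(-15772, Pow(Function('v')(-157), -1)))), -1) = Pow(Add(65956, Add(Mul(12779, Pow(23573, -1)), Mul(-15772, Pow(Add(98, Mul(2, -157)), -1)))), -1) = Pow(Add(65956, Add(Mul(12779, Rational(1, 23573)), Mul(-15772, Pow(Add(98, -314), -1)))), -1) = Pow(Add(65956, Add(Rational(12779, 23573), Mul(-15772, Pow(-216, -1)))), -1) = Pow(Add(65956, Add(Rational(12779, 23573), Mul(-15772, Rational(-1, 216)))), -1) = Pow(Add(65956, Add(Rational(12779, 23573), Rational(3943, 54))), -1) = Pow(Add(65956, Rational(93638405, 1272942)), -1) = Pow(Rational(84051800957, 1272942), -1) = Rational(1272942, 84051800957)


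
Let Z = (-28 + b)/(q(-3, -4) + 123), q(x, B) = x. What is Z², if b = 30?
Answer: 1/3600 ≈ 0.00027778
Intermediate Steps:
Z = 1/60 (Z = (-28 + 30)/(-3 + 123) = 2/120 = 2*(1/120) = 1/60 ≈ 0.016667)
Z² = (1/60)² = 1/3600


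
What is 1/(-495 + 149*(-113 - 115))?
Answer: -1/34467 ≈ -2.9013e-5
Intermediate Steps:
1/(-495 + 149*(-113 - 115)) = 1/(-495 + 149*(-228)) = 1/(-495 - 33972) = 1/(-34467) = -1/34467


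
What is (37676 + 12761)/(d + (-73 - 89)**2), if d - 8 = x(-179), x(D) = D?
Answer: 50437/26073 ≈ 1.9345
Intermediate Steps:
d = -171 (d = 8 - 179 = -171)
(37676 + 12761)/(d + (-73 - 89)**2) = (37676 + 12761)/(-171 + (-73 - 89)**2) = 50437/(-171 + (-162)**2) = 50437/(-171 + 26244) = 50437/26073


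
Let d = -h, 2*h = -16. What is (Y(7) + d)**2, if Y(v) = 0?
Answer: 64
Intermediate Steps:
h = -8 (h = (1/2)*(-16) = -8)
d = 8 (d = -1*(-8) = 8)
(Y(7) + d)**2 = (0 + 8)**2 = 8**2 = 64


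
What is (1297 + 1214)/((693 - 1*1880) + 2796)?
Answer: 2511/1609 ≈ 1.5606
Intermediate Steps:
(1297 + 1214)/((693 - 1*1880) + 2796) = 2511/((693 - 1880) + 2796) = 2511/(-1187 + 2796) = 2511/1609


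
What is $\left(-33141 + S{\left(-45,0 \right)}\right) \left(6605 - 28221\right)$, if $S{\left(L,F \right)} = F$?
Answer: $716375856$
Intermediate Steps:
$\left(-33141 + S{\left(-45,0 \right)}\right) \left(6605 - 28221\right) = \left(-33141 + 0\right) \left(6605 - 28221\right) = - 33141 \left(6605 - 28221\right) = \left(-33141\right) \left(-21616\right) = 716375856$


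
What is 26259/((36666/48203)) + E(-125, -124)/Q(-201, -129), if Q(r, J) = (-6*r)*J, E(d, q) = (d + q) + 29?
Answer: 3646662133717/105634746 ≈ 34521.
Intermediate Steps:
E(d, q) = 29 + d + q
Q(r, J) = -6*J*r
26259/((36666/48203)) + E(-125, -124)/Q(-201, -129) = 26259/((36666/48203)) + (29 - 125 - 124)/((-6*(-129)*(-201))) = 26259/((36666*(1/48203))) - 220/(-155574) = 26259/(36666/48203) - 220*(-1/155574) = 26259*(48203/36666) + 110/77787 = 421920859/12222 + 110/77787 = 3646662133717/105634746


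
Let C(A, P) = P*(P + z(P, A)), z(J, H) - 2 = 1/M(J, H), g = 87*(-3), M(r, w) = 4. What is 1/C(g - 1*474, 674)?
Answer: 2/911585 ≈ 2.1940e-6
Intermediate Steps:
g = -261
z(J, H) = 9/4 (z(J, H) = 2 + 1/4 = 9/4)
C(A, P) = P*(9/4 + P) (C(A, P) = P*(P + 9/4) = P*(9/4 + P))
1/C(g - 1*474, 674) = 1/((1/4)*674*(9 + 4*674)) = 1/((1/4)*674*(9 + 2696)) = 1/((1/4)*674*2705) = 1/(911585/2) = 2/911585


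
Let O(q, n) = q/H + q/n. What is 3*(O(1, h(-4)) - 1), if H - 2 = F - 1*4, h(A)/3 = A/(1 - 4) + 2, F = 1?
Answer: -57/10 ≈ -5.7000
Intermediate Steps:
h(A) = 6 - A (h(A) = 3*(A/(1 - 4) + 2) = 3*(A/(-3) + 2) = 3*(A*(-⅓) + 2) = 3*(-A/3 + 2) = 3*(2 - A/3) = 6 - A)
H = -1 (H = 2 + (1 - 1*4) = 2 + (1 - 4) = 2 - 3 = -1)
O(q, n) = -q + q/n (O(q, n) = q/(-1) + q/n = q*(-1) + q/n = -q + q/n)
3*(O(1, h(-4)) - 1) = 3*((-1*1 + 1/(6 - 1*(-4))) - 1) = 3*((-1 + 1/(6 + 4)) - 1) = 3*((-1 + 1/10) - 1) = 3*((-1 + 1*(⅒)) - 1) = 3*((-1 + ⅒) - 1) = 3*(-9/10 - 1) = 3*(-19/10) = -57/10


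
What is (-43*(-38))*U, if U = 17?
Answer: 27778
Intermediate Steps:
(-43*(-38))*U = -43*(-38)*17 = 1634*17 = 27778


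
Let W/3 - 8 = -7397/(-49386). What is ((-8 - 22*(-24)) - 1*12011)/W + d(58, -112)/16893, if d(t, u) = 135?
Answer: -355056371159/755464345 ≈ -469.98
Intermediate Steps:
W = 402485/16462 (W = 24 + 3*(-7397/(-49386)) = 24 + 3*(-7397*(-1/49386)) = 24 + 3*(7397/49386) = 24 + 7397/16462 = 402485/16462 ≈ 24.449)
((-8 - 22*(-24)) - 1*12011)/W + d(58, -112)/16893 = ((-8 - 22*(-24)) - 1*12011)/(402485/16462) + 135/16893 = ((-8 + 528) - 12011)*(16462/402485) + 135*(1/16893) = (520 - 12011)*(16462/402485) + 15/1877 = -11491*16462/402485 + 15/1877 = -189164842/402485 + 15/1877 = -355056371159/755464345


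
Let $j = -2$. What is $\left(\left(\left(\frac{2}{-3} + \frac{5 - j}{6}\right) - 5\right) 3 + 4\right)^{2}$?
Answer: $\frac{361}{4} \approx 90.25$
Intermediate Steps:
$\left(\left(\left(\frac{2}{-3} + \frac{5 - j}{6}\right) - 5\right) 3 + 4\right)^{2} = \left(\left(\left(\frac{2}{-3} + \frac{5 - -2}{6}\right) - 5\right) 3 + 4\right)^{2} = \left(\left(\left(2 \left(- \frac{1}{3}\right) + \left(5 + 2\right) \frac{1}{6}\right) - 5\right) 3 + 4\right)^{2} = \left(\left(\left(- \frac{2}{3} + 7 \cdot \frac{1}{6}\right) - 5\right) 3 + 4\right)^{2} = \left(\left(\left(- \frac{2}{3} + \frac{7}{6}\right) - 5\right) 3 + 4\right)^{2} = \left(\left(\frac{1}{2} - 5\right) 3 + 4\right)^{2} = \left(\left(- \frac{9}{2}\right) 3 + 4\right)^{2} = \left(- \frac{27}{2} + 4\right)^{2} = \left(- \frac{19}{2}\right)^{2} = \frac{361}{4}$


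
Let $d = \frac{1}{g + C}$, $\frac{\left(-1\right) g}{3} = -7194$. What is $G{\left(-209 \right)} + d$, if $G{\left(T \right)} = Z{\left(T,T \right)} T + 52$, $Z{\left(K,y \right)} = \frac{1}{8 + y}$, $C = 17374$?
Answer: $\frac{415310117}{7830156} \approx 53.04$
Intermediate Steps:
$g = 21582$ ($g = \left(-3\right) \left(-7194\right) = 21582$)
$G{\left(T \right)} = 52 + \frac{T}{8 + T}$ ($G{\left(T \right)} = \frac{T}{8 + T} + 52 = 52 + \frac{T}{8 + T}$)
$d = \frac{1}{38956}$ ($d = \frac{1}{21582 + 17374} = \frac{1}{38956} \approx 2.567 \cdot 10^{-5}$)
$G{\left(-209 \right)} + d = \frac{416 + 53 \left(-209\right)}{8 - 209} + \frac{1}{38956} = \frac{416 - 11077}{-201} + \frac{1}{38956} = \left(- \frac{1}{201}\right) \left(-10661\right) + \frac{1}{38956} = \frac{10661}{201} + \frac{1}{38956} = \frac{415310117}{7830156}$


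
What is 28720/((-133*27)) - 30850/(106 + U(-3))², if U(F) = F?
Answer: -415472830/38096919 ≈ -10.906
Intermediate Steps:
28720/((-133*27)) - 30850/(106 + U(-3))² = 28720/((-133*27)) - 30850/(106 - 3)² = 28720/(-3591) - 30850/(103²) = 28720*(-1/3591) - 30850/10609 = -28720/3591 - 30850*1/10609 = -28720/3591 - 30850/10609 = -415472830/38096919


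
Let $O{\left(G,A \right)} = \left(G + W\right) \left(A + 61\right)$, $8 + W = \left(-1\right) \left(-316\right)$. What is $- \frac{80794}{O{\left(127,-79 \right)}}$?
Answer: $\frac{1393}{135} \approx 10.319$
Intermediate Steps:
$W = 308$ ($W = -8 - -316 = -8 + 316 = 308$)
$O{\left(G,A \right)} = \left(61 + A\right) \left(308 + G\right)$ ($O{\left(G,A \right)} = \left(G + 308\right) \left(A + 61\right) = \left(308 + G\right) \left(61 + A\right) = \left(61 + A\right) \left(308 + G\right)$)
$- \frac{80794}{O{\left(127,-79 \right)}} = - \frac{80794}{18788 + 61 \cdot 127 + 308 \left(-79\right) - 10033} = - \frac{80794}{18788 + 7747 - 24332 - 10033} = - \frac{80794}{-7830} = \left(-80794\right) \left(- \frac{1}{7830}\right) = \frac{1393}{135}$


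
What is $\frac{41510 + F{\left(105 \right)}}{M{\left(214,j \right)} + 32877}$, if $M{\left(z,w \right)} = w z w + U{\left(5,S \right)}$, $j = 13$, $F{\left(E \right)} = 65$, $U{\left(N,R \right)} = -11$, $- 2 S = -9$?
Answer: $\frac{41575}{69032} \approx 0.60226$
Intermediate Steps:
$S = \frac{9}{2}$ ($S = \left(- \frac{1}{2}\right) \left(-9\right) = \frac{9}{2} \approx 4.5$)
$M{\left(z,w \right)} = -11 + z w^{2}$ ($M{\left(z,w \right)} = w z w - 11 = z w^{2} - 11 = -11 + z w^{2}$)
$\frac{41510 + F{\left(105 \right)}}{M{\left(214,j \right)} + 32877} = \frac{41510 + 65}{\left(-11 + 214 \cdot 13^{2}\right) + 32877} = \frac{41575}{\left(-11 + 214 \cdot 169\right) + 32877} = \frac{41575}{\left(-11 + 36166\right) + 32877} = \frac{41575}{36155 + 32877} = \frac{41575}{69032}$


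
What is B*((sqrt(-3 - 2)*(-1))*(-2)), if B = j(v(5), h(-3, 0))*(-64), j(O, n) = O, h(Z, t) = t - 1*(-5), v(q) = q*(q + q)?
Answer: -6400*I*sqrt(5) ≈ -14311.0*I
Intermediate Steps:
v(q) = 2*q**2 (v(q) = q*(2*q) = 2*q**2)
h(Z, t) = 5 + t (h(Z, t) = t + 5 = 5 + t)
B = -3200 (B = (2*5**2)*(-64) = (2*25)*(-64) = 50*(-64) = -3200)
B*((sqrt(-3 - 2)*(-1))*(-2)) = -3200*sqrt(-3 - 2)*(-1)*(-2) = -3200*sqrt(-5)*(-1)*(-2) = -3200*(I*sqrt(5))*(-1)*(-2) = -3200*(-I*sqrt(5))*(-2) = -6400*I*sqrt(5)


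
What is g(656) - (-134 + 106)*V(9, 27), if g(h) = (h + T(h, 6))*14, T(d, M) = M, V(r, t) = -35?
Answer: 8288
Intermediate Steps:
g(h) = 84 + 14*h (g(h) = (h + 6)*14 = (6 + h)*14 = 84 + 14*h)
g(656) - (-134 + 106)*V(9, 27) = (84 + 14*656) - (-134 + 106)*(-35) = (84 + 9184) - (-28)*(-35) = 9268 - 1*980 = 9268 - 980 = 8288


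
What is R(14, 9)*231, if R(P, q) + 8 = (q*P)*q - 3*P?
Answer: 250404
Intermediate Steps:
R(P, q) = -8 - 3*P + P*q**2 (R(P, q) = -8 + ((q*P)*q - 3*P) = -8 + ((P*q)*q - 3*P) = -8 + (P*q**2 - 3*P) = -8 + (-3*P + P*q**2) = -8 - 3*P + P*q**2)
R(14, 9)*231 = (-8 - 3*14 + 14*9**2)*231 = (-8 - 42 + 14*81)*231 = (-8 - 42 + 1134)*231 = 1084*231 = 250404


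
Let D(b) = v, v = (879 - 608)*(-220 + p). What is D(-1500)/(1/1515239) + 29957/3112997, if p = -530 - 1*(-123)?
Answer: -801487352857793554/3112997 ≈ -2.5746e+11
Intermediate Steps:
p = -407 (p = -530 + 123 = -407)
v = -169917 (v = (879 - 608)*(-220 - 407) = 271*(-627) = -169917)
D(b) = -169917
D(-1500)/(1/1515239) + 29957/3112997 = -169917/(1/1515239) + 29957/3112997 = -169917/1/1515239 + 29957*(1/3112997) = -169917*1515239 + 29957/3112997 = -257464865163 + 29957/3112997 = -801487352857793554/3112997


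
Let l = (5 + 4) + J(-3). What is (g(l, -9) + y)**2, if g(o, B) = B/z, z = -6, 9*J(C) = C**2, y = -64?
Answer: 15625/4 ≈ 3906.3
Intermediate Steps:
J(C) = C**2/9
l = 10 (l = (5 + 4) + (1/9)*(-3)**2 = 9 + (1/9)*9 = 9 + 1 = 10)
g(o, B) = -B/6 (g(o, B) = B/(-6) = B*(-1/6) = -B/6)
(g(l, -9) + y)**2 = (-1/6*(-9) - 64)**2 = (3/2 - 64)**2 = (-125/2)**2 = 15625/4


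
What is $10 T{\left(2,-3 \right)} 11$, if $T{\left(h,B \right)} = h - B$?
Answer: $550$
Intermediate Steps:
$10 T{\left(2,-3 \right)} 11 = 10 \left(2 - -3\right) 11 = 10 \left(2 + 3\right) 11 = 10 \cdot 5 \cdot 11 = 50 \cdot 11 = 550$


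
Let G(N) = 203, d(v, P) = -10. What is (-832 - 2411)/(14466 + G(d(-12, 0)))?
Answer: -3243/14669 ≈ -0.22108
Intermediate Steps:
(-832 - 2411)/(14466 + G(d(-12, 0))) = (-832 - 2411)/(14466 + 203) = -3243/14669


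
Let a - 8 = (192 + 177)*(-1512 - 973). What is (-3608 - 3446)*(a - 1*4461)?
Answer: 6499682572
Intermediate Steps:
a = -916957 (a = 8 + (192 + 177)*(-1512 - 973) = 8 + 369*(-2485) = 8 - 916965 = -916957)
(-3608 - 3446)*(a - 1*4461) = (-3608 - 3446)*(-916957 - 1*4461) = -7054*(-916957 - 4461) = -7054*(-921418) = 6499682572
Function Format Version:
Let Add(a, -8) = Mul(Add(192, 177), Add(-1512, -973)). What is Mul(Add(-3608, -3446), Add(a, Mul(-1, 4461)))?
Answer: 6499682572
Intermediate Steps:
a = -916957 (a = Add(8, Mul(Add(192, 177), Add(-1512, -973))) = Add(8, Mul(369, -2485)) = Add(8, -916965) = -916957)
Mul(Add(-3608, -3446), Add(a, Mul(-1, 4461))) = Mul(Add(-3608, -3446), Add(-916957, Mul(-1, 4461))) = Mul(-7054, Add(-916957, -4461)) = Mul(-7054, -921418) = 6499682572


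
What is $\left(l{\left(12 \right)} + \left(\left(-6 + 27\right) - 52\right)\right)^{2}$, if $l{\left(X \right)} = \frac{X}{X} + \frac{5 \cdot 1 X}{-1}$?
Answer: $8100$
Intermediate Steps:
$l{\left(X \right)} = 1 - 5 X$ ($l{\left(X \right)} = 1 + 5 X \left(-1\right) = 1 - 5 X$)
$\left(l{\left(12 \right)} + \left(\left(-6 + 27\right) - 52\right)\right)^{2} = \left(\left(1 - 60\right) + \left(\left(-6 + 27\right) - 52\right)\right)^{2} = \left(\left(1 - 60\right) + \left(21 - 52\right)\right)^{2} = \left(-59 - 31\right)^{2} = \left(-90\right)^{2} = 8100$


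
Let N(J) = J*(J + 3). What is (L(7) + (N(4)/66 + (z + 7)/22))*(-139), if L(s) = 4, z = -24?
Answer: -33499/66 ≈ -507.56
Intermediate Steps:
N(J) = J*(3 + J)
(L(7) + (N(4)/66 + (z + 7)/22))*(-139) = (4 + ((4*(3 + 4))/66 + (-24 + 7)/22))*(-139) = (4 + ((4*7)*(1/66) - 17*1/22))*(-139) = (4 + (28*(1/66) - 17/22))*(-139) = (4 + (14/33 - 17/22))*(-139) = (4 - 23/66)*(-139) = (241/66)*(-139) = -33499/66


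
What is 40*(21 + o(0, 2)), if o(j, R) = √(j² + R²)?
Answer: 920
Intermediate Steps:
o(j, R) = √(R² + j²)
40*(21 + o(0, 2)) = 40*(21 + √(2² + 0²)) = 40*(21 + √(4 + 0)) = 40*(21 + √4) = 40*(21 + 2) = 40*23 = 920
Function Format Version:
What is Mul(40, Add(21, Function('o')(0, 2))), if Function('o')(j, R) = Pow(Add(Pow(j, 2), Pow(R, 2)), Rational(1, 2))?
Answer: 920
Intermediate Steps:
Function('o')(j, R) = Pow(Add(Pow(R, 2), Pow(j, 2)), Rational(1, 2))
Mul(40, Add(21, Function('o')(0, 2))) = Mul(40, Add(21, Pow(Add(Pow(2, 2), Pow(0, 2)), Rational(1, 2)))) = Mul(40, Add(21, Pow(Add(4, 0), Rational(1, 2)))) = Mul(40, Add(21, Pow(4, Rational(1, 2)))) = Mul(40, Add(21, 2)) = Mul(40, 23) = 920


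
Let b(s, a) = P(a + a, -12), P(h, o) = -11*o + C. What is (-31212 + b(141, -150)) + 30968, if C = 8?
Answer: -104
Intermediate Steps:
P(h, o) = 8 - 11*o (P(h, o) = -11*o + 8 = 8 - 11*o)
b(s, a) = 140 (b(s, a) = 8 - 11*(-12) = 8 + 132 = 140)
(-31212 + b(141, -150)) + 30968 = (-31212 + 140) + 30968 = -31072 + 30968 = -104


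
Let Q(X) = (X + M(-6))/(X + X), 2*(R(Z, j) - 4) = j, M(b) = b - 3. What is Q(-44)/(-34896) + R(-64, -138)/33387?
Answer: -22374959/11391822464 ≈ -0.0019641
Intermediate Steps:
M(b) = -3 + b
R(Z, j) = 4 + j/2
Q(X) = (-9 + X)/(2*X) (Q(X) = (X + (-3 - 6))/(X + X) = (X - 9)/((2*X)) = (-9 + X)*(1/(2*X)) = (-9 + X)/(2*X))
Q(-44)/(-34896) + R(-64, -138)/33387 = ((½)*(-9 - 44)/(-44))/(-34896) + (4 + (½)*(-138))/33387 = ((½)*(-1/44)*(-53))*(-1/34896) + (4 - 69)*(1/33387) = (53/88)*(-1/34896) - 65*1/33387 = -53/3070848 - 65/33387 = -22374959/11391822464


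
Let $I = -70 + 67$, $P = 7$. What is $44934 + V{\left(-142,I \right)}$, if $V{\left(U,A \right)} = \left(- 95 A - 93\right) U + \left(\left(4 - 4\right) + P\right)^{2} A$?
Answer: $17523$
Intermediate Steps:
$I = -3$
$V{\left(U,A \right)} = 49 A + U \left(-93 - 95 A\right)$ ($V{\left(U,A \right)} = \left(- 95 A - 93\right) U + \left(\left(4 - 4\right) + 7\right)^{2} A = \left(-93 - 95 A\right) U + \left(\left(4 - 4\right) + 7\right)^{2} A = U \left(-93 - 95 A\right) + \left(0 + 7\right)^{2} A = U \left(-93 - 95 A\right) + 7^{2} A = U \left(-93 - 95 A\right) + 49 A = 49 A + U \left(-93 - 95 A\right)$)
$44934 + V{\left(-142,I \right)} = 44934 - \left(-13059 + 40470\right) = 44934 - 27411 = 17523$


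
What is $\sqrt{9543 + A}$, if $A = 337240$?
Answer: $\sqrt{346783} \approx 588.88$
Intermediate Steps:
$\sqrt{9543 + A} = \sqrt{9543 + 337240} = \sqrt{346783}$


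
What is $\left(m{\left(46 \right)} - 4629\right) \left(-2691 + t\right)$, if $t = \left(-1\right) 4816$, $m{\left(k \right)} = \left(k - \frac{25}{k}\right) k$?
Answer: $19052766$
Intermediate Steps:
$m{\left(k \right)} = k \left(k - \frac{25}{k}\right)$ ($m{\left(k \right)} = \left(k - \frac{25}{k}\right) k = k \left(k - \frac{25}{k}\right)$)
$t = -4816$
$\left(m{\left(46 \right)} - 4629\right) \left(-2691 + t\right) = \left(\left(-25 + 46^{2}\right) - 4629\right) \left(-2691 - 4816\right) = \left(\left(-25 + 2116\right) - 4629\right) \left(-7507\right) = \left(2091 - 4629\right) \left(-7507\right) = \left(-2538\right) \left(-7507\right) = 19052766$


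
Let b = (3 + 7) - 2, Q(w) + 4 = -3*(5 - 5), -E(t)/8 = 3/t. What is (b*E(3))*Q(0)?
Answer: 256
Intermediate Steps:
E(t) = -24/t
Q(w) = -4 (Q(w) = -4 - 3*(5 - 5) = -4 - 3*0 = -4 + 0 = -4)
b = 8 (b = 10 - 2 = 8)
(b*E(3))*Q(0) = (8*(-24/3))*(-4) = (8*(-24*⅓))*(-4) = (8*(-8))*(-4) = -64*(-4) = 256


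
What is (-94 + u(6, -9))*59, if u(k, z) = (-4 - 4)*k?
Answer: -8378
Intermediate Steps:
u(k, z) = -8*k
(-94 + u(6, -9))*59 = (-94 - 8*6)*59 = (-94 - 48)*59 = -142*59 = -8378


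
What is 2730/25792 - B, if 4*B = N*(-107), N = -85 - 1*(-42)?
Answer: -1140943/992 ≈ -1150.1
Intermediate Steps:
N = -43 (N = -85 + 42 = -43)
B = 4601/4 (B = (-43*(-107))/4 = (¼)*4601 = 4601/4 ≈ 1150.3)
2730/25792 - B = 2730/25792 - 1*4601/4 = 2730*(1/25792) - 4601/4 = 105/992 - 4601/4 = -1140943/992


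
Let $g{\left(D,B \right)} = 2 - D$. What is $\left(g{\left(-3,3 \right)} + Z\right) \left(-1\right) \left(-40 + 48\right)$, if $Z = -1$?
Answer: $-32$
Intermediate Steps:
$\left(g{\left(-3,3 \right)} + Z\right) \left(-1\right) \left(-40 + 48\right) = \left(\left(2 - -3\right) - 1\right) \left(-1\right) \left(-40 + 48\right) = \left(\left(2 + 3\right) - 1\right) \left(-1\right) 8 = \left(5 - 1\right) \left(-1\right) 8 = 4 \left(-1\right) 8 = \left(-4\right) 8 = -32$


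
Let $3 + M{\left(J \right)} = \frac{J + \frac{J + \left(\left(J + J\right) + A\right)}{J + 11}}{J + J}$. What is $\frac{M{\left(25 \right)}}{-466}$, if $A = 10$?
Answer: $\frac{883}{167760} \approx 0.0052635$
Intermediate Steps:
$M{\left(J \right)} = -3 + \frac{J + \frac{10 + 3 J}{11 + J}}{2 J}$ ($M{\left(J \right)} = -3 + \frac{J + \frac{J + \left(\left(J + J\right) + 10\right)}{J + 11}}{J + J} = -3 + \frac{J + \frac{J + \left(2 J + 10\right)}{11 + J}}{2 J} = -3 + \left(J + \frac{J + \left(10 + 2 J\right)}{11 + J}\right) \frac{1}{2 J} = -3 + \left(J + \frac{10 + 3 J}{11 + J}\right) \frac{1}{2 J} = -3 + \frac{J + \frac{10 + 3 J}{11 + J}}{2 J}$)
$\frac{M{\left(25 \right)}}{-466} = \frac{\frac{1}{2} \cdot \frac{1}{25} \frac{1}{11 + 25} \left(10 - 1300 - 5 \cdot 25^{2}\right)}{-466} = \frac{1}{2} \cdot \frac{1}{25} \cdot \frac{1}{36} \left(10 - 1300 - 3125\right) \left(- \frac{1}{466}\right) = \frac{1}{2} \cdot \frac{1}{25} \cdot \frac{1}{36} \left(-4415\right) \left(- \frac{1}{466}\right) = \left(- \frac{883}{360}\right) \left(- \frac{1}{466}\right) = \frac{883}{167760}$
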